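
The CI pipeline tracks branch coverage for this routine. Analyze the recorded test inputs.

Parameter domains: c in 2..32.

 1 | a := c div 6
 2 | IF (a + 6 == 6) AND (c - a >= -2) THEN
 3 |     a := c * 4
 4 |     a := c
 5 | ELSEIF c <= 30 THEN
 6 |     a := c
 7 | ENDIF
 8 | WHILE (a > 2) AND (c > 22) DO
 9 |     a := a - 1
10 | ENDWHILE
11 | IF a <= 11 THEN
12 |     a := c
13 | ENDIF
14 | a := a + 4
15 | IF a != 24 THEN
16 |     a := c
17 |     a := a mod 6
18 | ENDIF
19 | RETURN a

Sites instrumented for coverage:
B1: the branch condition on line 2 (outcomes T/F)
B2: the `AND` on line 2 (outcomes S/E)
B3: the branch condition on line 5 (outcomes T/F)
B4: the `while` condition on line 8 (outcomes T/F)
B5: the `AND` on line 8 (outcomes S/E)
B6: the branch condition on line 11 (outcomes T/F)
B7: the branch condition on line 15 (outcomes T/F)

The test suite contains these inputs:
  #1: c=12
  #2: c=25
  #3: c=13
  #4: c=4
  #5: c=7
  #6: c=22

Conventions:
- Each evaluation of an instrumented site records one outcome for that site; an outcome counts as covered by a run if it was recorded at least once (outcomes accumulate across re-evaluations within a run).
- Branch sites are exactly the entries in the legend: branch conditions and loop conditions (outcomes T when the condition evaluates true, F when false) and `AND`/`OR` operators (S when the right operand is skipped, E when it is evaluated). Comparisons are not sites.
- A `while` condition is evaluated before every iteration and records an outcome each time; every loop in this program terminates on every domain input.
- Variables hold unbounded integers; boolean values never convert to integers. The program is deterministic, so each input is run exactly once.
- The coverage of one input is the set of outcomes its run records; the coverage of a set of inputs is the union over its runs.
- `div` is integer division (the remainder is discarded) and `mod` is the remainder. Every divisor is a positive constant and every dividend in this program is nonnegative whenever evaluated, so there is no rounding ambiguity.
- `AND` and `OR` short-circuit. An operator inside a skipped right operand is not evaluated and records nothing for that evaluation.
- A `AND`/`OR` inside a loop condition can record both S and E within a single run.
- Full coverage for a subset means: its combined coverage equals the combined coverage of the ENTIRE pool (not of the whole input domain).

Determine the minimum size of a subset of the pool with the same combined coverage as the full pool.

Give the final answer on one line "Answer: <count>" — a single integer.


#1 (c=12) -> B2->S, B1->F, B3->T, B5->E, B4->F, B6->F, B7->T; covered: B1=F, B2=S, B3=T, B4=F, B5=E, B6=F, B7=T
#2 (c=25) -> B2->S, B1->F, B3->T, B5->E, B4->T, B5->E, B4->T, B5->E, B4->T, B5->E, B4->T, B5->E, B4->T, B5->E, ...; covered: B1=F, B2=S, B3=T, B4=T, B4=F, B5=S, B5=E, B6=T, B7=T
#3 (c=13) -> B2->S, B1->F, B3->T, B5->E, B4->F, B6->F, B7->T; covered: B1=F, B2=S, B3=T, B4=F, B5=E, B6=F, B7=T
#4 (c=4) -> B2->E, B1->T, B5->E, B4->F, B6->T, B7->T; covered: B1=T, B2=E, B4=F, B5=E, B6=T, B7=T
#5 (c=7) -> B2->S, B1->F, B3->T, B5->E, B4->F, B6->T, B7->T; covered: B1=F, B2=S, B3=T, B4=F, B5=E, B6=T, B7=T
#6 (c=22) -> B2->S, B1->F, B3->T, B5->E, B4->F, B6->F, B7->T; covered: B1=F, B2=S, B3=T, B4=F, B5=E, B6=F, B7=T
the full pool covers 12 outcomes: B1=T, B1=F, B2=S, B2=E, B3=T, B4=T, B4=F, B5=S, B5=E, B6=T, B6=F, B7=T
size 1 is not enough: best union over all size-1 subsets is 9/12
size 2 is not enough: best union over all size-2 subsets is 11/12
inputs {1, 2, 4} (size 3) cover everything; no size-3 subset with a lexicographically smaller index list covers all 12
Answer: 3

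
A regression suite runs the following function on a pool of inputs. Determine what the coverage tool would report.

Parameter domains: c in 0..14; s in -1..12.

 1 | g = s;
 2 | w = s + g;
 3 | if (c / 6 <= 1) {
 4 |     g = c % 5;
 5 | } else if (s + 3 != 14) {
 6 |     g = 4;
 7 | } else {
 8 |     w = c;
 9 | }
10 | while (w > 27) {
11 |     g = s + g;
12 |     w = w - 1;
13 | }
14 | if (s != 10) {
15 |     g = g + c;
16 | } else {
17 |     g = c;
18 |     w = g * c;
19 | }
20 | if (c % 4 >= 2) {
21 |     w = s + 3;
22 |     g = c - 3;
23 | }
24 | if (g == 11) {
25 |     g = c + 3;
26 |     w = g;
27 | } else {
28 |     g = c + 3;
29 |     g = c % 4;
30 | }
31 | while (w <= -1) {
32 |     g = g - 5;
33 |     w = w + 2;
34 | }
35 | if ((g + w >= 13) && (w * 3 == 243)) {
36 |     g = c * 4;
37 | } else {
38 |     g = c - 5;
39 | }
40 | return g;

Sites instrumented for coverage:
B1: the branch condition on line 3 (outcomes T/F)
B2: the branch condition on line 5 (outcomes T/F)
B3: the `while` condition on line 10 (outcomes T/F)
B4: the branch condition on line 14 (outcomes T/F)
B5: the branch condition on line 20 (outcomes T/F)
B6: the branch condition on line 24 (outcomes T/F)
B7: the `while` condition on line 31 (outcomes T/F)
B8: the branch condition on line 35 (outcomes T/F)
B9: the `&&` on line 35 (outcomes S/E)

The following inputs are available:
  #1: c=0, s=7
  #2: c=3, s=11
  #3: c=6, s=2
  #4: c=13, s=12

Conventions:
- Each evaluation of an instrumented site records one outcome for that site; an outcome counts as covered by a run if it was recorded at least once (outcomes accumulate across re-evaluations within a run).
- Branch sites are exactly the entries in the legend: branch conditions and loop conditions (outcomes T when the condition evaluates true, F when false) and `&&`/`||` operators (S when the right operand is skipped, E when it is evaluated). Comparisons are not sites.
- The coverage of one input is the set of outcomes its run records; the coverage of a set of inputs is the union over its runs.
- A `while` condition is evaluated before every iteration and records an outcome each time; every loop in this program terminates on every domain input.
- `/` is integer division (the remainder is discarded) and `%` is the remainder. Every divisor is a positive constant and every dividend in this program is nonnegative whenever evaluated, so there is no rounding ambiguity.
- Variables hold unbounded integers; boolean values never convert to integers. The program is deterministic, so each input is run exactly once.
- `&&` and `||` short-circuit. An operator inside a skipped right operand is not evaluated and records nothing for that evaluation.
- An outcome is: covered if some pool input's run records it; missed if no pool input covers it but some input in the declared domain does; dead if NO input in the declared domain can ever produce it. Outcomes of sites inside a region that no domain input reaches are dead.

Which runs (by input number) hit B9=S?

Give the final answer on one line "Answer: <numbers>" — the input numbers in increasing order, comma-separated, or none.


input #1 (c=0, s=7): never hits B9=S
input #2 (c=3, s=11): never hits B9=S
input #3 (c=6, s=2): hits B9=S
input #4 (c=13, s=12): never hits B9=S
Answer: 3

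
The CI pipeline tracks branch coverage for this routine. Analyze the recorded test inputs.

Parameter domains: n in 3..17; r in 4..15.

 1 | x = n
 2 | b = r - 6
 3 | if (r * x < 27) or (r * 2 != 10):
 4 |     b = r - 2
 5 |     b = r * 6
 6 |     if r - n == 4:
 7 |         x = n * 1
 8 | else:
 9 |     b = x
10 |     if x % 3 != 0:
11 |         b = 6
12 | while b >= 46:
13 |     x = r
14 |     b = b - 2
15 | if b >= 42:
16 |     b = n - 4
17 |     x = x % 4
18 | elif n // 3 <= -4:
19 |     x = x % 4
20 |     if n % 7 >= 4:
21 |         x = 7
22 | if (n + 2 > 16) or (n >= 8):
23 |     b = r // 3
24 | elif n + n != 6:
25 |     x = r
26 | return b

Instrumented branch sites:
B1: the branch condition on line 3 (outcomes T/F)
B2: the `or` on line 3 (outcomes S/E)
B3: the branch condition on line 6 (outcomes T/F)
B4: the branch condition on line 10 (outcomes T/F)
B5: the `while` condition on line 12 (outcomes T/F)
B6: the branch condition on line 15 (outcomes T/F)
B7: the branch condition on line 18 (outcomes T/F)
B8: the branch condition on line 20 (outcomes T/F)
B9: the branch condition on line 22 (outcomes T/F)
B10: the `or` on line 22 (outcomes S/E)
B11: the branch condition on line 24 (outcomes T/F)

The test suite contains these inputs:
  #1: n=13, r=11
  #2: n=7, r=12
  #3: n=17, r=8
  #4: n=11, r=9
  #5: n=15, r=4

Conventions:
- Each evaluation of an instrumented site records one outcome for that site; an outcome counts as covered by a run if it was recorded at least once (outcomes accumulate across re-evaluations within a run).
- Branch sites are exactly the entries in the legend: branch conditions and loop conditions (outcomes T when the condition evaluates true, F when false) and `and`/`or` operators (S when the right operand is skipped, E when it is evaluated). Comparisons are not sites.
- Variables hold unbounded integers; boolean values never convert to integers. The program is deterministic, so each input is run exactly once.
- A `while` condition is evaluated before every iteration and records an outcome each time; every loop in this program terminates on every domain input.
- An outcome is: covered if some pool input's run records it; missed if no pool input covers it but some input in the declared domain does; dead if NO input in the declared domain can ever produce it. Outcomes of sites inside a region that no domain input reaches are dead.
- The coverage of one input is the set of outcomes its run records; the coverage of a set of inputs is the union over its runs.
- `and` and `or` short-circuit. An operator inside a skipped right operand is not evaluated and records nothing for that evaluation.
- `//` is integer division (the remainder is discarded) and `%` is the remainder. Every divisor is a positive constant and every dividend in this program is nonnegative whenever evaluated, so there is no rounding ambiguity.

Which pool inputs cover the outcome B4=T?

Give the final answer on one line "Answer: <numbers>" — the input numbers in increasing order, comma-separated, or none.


input #1 (n=13, r=11): never hits B4=T
input #2 (n=7, r=12): never hits B4=T
input #3 (n=17, r=8): never hits B4=T
input #4 (n=11, r=9): never hits B4=T
input #5 (n=15, r=4): never hits B4=T
Answer: none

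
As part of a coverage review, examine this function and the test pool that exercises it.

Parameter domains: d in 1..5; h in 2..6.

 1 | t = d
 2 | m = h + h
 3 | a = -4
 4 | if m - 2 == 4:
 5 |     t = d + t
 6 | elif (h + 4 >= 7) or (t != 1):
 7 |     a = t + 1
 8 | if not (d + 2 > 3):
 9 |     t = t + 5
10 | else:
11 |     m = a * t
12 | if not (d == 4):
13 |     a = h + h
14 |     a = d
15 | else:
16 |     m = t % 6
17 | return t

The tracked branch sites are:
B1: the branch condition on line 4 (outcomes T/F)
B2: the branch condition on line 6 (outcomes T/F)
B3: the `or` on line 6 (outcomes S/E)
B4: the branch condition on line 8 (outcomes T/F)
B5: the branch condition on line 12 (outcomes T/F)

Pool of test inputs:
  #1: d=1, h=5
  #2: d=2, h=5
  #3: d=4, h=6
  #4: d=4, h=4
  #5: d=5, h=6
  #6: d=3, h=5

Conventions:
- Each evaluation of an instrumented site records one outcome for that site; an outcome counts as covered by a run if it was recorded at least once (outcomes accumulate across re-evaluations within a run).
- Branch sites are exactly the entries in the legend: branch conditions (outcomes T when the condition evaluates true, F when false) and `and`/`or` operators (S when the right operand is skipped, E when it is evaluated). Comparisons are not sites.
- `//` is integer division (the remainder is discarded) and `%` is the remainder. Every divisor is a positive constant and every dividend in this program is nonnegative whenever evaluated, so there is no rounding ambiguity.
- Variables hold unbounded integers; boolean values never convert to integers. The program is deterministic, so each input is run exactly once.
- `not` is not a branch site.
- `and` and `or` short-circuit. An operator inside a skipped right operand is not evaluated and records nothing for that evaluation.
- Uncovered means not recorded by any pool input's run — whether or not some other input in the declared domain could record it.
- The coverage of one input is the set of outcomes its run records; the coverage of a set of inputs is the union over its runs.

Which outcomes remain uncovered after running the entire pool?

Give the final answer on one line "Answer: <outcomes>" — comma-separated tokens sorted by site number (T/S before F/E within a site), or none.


run #1 (d=1, h=5) runs B1->F, B3->S, B2->T, B4->T, B5->T; records B1=F, B2=T, B3=S, B4=T, B5=T
run #2 (d=2, h=5) runs B1->F, B3->S, B2->T, B4->F, B5->T; records B1=F, B2=T, B3=S, B4=F, B5=T
run #3 (d=4, h=6) runs B1->F, B3->S, B2->T, B4->F, B5->F; records B1=F, B2=T, B3=S, B4=F, B5=F
run #4 (d=4, h=4) runs B1->F, B3->S, B2->T, B4->F, B5->F; records B1=F, B2=T, B3=S, B4=F, B5=F
run #5 (d=5, h=6) runs B1->F, B3->S, B2->T, B4->F, B5->T; records B1=F, B2=T, B3=S, B4=F, B5=T
run #6 (d=3, h=5) runs B1->F, B3->S, B2->T, B4->F, B5->T; records B1=F, B2=T, B3=S, B4=F, B5=T
union over the pool: B1=F, B2=T, B3=S, B4=T, B4=F, B5=T, B5=F
uncovered (3 of 10): B1=T, B2=F, B3=E
Answer: B1=T, B2=F, B3=E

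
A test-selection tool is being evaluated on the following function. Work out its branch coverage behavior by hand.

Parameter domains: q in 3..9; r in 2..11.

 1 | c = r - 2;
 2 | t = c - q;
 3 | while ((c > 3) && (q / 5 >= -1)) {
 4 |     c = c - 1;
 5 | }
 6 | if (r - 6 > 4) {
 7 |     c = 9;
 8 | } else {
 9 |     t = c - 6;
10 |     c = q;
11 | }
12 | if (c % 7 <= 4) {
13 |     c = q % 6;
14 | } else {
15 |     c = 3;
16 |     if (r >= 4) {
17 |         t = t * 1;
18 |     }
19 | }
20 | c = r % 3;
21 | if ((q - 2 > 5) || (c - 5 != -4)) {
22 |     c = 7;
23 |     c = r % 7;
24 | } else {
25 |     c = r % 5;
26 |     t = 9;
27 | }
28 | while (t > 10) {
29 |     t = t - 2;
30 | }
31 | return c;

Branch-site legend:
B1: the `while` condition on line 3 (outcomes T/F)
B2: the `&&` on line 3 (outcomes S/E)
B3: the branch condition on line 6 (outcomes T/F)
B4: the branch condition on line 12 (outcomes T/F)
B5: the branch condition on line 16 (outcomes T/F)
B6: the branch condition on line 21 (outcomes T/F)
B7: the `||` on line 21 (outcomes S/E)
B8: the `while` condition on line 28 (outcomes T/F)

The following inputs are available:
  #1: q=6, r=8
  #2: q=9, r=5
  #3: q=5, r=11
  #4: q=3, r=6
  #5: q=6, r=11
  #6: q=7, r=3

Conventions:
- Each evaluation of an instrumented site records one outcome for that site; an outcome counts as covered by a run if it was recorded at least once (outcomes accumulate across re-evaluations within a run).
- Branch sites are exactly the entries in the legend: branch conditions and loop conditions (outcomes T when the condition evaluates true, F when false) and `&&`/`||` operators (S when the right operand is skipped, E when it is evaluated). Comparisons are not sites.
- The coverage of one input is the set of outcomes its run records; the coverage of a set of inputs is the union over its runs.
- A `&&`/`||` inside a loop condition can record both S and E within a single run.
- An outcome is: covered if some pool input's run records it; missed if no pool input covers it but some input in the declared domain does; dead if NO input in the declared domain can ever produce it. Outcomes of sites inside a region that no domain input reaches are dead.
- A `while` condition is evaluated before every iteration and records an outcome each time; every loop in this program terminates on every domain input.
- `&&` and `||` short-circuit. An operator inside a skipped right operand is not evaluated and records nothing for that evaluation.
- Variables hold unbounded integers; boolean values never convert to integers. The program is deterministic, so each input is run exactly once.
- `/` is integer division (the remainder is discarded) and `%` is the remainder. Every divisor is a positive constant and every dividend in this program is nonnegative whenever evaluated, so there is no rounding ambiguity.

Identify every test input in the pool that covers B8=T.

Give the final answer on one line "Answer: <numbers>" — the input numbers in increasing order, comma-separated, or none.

input #1 (q=6, r=8): does not record B8=T
input #2 (q=9, r=5): does not record B8=T
input #3 (q=5, r=11): does not record B8=T
input #4 (q=3, r=6): does not record B8=T
input #5 (q=6, r=11): does not record B8=T
input #6 (q=7, r=3): does not record B8=T

Answer: none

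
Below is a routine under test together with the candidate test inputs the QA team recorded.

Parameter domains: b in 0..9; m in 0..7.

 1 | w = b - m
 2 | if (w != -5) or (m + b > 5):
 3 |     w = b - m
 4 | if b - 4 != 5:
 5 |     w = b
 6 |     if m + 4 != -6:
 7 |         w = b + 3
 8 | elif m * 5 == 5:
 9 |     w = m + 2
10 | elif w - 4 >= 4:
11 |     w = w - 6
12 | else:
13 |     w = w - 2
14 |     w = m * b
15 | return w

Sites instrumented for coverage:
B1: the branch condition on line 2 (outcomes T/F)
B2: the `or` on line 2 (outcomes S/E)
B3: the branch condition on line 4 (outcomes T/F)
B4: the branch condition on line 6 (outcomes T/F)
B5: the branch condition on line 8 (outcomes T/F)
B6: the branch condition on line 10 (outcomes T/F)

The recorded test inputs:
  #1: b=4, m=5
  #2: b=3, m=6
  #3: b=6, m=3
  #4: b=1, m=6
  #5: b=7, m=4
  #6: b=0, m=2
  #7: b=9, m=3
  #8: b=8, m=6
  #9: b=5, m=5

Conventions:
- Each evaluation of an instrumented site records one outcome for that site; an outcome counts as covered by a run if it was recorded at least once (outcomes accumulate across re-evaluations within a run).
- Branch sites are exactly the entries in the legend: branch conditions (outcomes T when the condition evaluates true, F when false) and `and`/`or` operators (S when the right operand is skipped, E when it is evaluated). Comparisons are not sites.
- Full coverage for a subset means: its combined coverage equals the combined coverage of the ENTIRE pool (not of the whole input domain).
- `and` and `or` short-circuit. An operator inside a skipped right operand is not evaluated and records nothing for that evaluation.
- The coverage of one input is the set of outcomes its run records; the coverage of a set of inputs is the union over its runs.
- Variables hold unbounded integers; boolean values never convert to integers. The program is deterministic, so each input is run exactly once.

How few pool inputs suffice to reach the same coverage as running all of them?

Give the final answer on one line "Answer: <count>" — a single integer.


input #1 (b=4, m=5): events B2->S, B1->T, B3->T, B4->T; covers B1=T, B2=S, B3=T, B4=T
input #2 (b=3, m=6): events B2->S, B1->T, B3->T, B4->T; covers B1=T, B2=S, B3=T, B4=T
input #3 (b=6, m=3): events B2->S, B1->T, B3->T, B4->T; covers B1=T, B2=S, B3=T, B4=T
input #4 (b=1, m=6): events B2->E, B1->T, B3->T, B4->T; covers B1=T, B2=E, B3=T, B4=T
input #5 (b=7, m=4): events B2->S, B1->T, B3->T, B4->T; covers B1=T, B2=S, B3=T, B4=T
input #6 (b=0, m=2): events B2->S, B1->T, B3->T, B4->T; covers B1=T, B2=S, B3=T, B4=T
input #7 (b=9, m=3): events B2->S, B1->T, B3->F, B5->F, B6->F; covers B1=T, B2=S, B3=F, B5=F, B6=F
input #8 (b=8, m=6): events B2->S, B1->T, B3->T, B4->T; covers B1=T, B2=S, B3=T, B4=T
input #9 (b=5, m=5): events B2->S, B1->T, B3->T, B4->T; covers B1=T, B2=S, B3=T, B4=T
union over all inputs: B1=T, B2=S, B2=E, B3=T, B3=F, B4=T, B5=F, B6=F (8 outcomes)
every size-1 subset falls short of the 8 outcomes (best: 5/8)
inputs {4, 7} (size 2) cover everything; no size-2 subset with a lexicographically smaller index list covers all 8
Answer: 2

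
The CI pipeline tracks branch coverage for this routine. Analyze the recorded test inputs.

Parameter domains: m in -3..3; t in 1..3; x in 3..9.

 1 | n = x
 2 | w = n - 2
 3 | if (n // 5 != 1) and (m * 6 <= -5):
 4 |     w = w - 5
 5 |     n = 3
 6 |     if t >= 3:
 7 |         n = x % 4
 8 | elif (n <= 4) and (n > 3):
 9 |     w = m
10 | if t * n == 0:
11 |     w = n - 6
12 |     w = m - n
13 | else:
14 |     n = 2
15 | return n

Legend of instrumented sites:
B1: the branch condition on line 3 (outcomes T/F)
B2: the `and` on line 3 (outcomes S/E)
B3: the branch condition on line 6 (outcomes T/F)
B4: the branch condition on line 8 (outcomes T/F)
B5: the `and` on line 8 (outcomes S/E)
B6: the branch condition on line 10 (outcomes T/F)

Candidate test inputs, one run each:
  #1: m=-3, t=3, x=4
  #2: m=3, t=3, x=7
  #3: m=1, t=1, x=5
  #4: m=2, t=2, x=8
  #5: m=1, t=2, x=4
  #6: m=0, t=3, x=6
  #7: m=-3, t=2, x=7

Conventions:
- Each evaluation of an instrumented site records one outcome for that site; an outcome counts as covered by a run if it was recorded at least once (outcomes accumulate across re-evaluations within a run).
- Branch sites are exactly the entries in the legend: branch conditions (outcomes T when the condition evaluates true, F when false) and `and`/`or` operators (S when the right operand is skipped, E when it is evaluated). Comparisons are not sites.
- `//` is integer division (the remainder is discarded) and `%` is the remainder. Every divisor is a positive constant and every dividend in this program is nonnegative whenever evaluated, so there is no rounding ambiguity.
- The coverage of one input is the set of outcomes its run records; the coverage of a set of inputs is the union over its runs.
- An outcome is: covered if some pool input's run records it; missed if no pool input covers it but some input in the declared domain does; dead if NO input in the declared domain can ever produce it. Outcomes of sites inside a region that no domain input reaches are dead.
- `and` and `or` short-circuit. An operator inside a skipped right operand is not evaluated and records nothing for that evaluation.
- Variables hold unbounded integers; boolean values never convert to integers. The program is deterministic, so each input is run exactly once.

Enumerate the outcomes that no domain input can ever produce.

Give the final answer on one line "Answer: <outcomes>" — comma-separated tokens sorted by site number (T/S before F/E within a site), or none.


checking every outcome against all 147 domain inputs:
  reachable outcomes have witnesses, e.g. B1=T (e.g. m=-3, t=1, x=3), B1=F (e.g. m=-3, t=1, x=5), B2=S (e.g. m=-3, t=1, x=5), B2=E (e.g. m=-3, t=1, x=3)
Answer: none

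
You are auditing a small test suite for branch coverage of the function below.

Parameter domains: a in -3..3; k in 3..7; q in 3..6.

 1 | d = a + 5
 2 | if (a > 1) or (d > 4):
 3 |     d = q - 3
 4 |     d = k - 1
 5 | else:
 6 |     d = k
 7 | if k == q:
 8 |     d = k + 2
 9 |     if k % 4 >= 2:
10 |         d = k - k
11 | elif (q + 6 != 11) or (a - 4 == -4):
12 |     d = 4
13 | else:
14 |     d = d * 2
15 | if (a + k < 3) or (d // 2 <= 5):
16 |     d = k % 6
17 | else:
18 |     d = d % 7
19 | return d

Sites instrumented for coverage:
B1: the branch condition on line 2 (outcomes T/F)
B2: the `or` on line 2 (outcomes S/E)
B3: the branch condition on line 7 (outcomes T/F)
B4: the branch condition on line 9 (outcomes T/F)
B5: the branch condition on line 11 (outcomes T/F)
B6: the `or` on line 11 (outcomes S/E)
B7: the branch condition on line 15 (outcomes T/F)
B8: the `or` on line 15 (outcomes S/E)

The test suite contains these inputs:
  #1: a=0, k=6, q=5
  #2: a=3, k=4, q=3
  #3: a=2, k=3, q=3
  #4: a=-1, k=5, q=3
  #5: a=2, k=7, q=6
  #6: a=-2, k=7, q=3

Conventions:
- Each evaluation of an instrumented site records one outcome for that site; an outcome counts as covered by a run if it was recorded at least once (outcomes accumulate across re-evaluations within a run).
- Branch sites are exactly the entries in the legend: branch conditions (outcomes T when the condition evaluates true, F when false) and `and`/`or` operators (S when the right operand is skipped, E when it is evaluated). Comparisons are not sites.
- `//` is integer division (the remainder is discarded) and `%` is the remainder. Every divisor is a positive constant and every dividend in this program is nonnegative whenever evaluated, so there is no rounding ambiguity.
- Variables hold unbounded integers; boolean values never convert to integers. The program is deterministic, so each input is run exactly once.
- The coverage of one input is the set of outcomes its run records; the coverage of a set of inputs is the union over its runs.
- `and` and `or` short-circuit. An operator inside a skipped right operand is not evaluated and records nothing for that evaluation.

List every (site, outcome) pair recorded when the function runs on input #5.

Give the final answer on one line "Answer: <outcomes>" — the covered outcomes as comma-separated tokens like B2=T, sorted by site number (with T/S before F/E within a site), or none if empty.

Running input #5 (a=2, k=7, q=6), event by event:
  B2->S, B1->T, B3->F, B6->S, B5->T, B8->E, B7->T
collecting distinct outcomes: B1=T, B2=S, B3=F, B5=T, B6=S, B7=T, B8=E

Answer: B1=T, B2=S, B3=F, B5=T, B6=S, B7=T, B8=E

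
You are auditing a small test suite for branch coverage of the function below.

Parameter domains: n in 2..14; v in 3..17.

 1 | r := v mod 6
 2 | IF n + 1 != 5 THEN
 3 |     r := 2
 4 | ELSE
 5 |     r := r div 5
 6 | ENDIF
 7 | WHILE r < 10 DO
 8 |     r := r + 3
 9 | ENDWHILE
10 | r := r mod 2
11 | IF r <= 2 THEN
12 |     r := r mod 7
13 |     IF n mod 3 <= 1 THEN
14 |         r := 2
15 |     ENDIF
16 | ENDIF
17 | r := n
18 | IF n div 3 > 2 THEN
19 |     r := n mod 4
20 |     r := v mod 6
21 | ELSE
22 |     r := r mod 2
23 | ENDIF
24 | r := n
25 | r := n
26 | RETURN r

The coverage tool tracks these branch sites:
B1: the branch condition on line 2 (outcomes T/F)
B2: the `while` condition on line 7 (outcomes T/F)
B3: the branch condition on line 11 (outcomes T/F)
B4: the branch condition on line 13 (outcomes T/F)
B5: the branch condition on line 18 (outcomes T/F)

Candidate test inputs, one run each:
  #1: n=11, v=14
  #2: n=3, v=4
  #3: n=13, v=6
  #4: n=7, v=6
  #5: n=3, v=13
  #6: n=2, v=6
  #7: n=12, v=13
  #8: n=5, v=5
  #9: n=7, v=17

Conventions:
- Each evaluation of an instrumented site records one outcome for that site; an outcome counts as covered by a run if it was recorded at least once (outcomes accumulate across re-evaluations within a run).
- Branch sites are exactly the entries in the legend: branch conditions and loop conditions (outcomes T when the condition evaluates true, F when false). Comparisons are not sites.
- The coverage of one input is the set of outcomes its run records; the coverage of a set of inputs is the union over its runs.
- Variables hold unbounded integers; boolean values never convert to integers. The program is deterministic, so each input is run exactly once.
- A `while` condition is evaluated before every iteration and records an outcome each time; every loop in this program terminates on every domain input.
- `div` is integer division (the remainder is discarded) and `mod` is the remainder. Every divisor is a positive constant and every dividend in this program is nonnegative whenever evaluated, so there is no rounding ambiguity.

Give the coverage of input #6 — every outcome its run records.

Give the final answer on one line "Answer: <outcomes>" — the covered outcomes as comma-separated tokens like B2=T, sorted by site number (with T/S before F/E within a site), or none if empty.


Event log for input #6 (n=2, v=6):
  B1->T, B2->T, B2->T, B2->T, B2->F, B3->T, B4->F, B5->F
distinct outcomes covered: B1=T, B2=T, B2=F, B3=T, B4=F, B5=F
Answer: B1=T, B2=T, B2=F, B3=T, B4=F, B5=F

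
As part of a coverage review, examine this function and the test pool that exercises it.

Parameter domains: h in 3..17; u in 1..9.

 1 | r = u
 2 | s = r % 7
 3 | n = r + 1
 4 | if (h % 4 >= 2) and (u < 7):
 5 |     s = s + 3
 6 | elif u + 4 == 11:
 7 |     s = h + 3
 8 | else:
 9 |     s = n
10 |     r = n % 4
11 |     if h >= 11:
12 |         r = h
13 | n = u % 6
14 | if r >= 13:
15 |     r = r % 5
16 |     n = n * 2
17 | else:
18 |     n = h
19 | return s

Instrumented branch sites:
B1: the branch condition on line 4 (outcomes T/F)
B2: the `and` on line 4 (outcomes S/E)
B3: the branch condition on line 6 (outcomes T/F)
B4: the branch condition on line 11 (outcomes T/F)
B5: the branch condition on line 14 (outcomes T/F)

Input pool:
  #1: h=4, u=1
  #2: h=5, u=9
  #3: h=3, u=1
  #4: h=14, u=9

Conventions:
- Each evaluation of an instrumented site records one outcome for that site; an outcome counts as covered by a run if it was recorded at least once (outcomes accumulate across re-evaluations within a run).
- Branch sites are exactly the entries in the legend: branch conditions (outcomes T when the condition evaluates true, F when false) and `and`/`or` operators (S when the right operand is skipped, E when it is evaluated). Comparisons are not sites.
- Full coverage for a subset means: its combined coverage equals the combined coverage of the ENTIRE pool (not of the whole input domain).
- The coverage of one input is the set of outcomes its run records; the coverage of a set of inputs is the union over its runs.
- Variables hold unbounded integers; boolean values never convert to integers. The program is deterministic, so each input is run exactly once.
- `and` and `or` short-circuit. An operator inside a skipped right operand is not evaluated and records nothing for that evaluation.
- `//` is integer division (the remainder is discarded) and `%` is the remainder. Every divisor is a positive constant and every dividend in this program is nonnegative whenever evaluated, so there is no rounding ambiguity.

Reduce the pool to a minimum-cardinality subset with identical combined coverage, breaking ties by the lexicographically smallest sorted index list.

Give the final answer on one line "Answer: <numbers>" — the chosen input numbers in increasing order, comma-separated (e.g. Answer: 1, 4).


test 1 (h=4, u=1) hits B1=F, B2=S, B3=F, B4=F, B5=F
test 2 (h=5, u=9) hits B1=F, B2=S, B3=F, B4=F, B5=F
test 3 (h=3, u=1) hits B1=T, B2=E, B5=F
test 4 (h=14, u=9) hits B1=F, B2=E, B3=F, B4=T, B5=T
pool-wide coverage (9 outcomes): B1=T, B1=F, B2=S, B2=E, B3=F, B4=T, B4=F, B5=T, B5=F
every size-1 subset falls short of the 9 outcomes (best: 5/9)
every size-2 subset falls short of the 9 outcomes (best: 8/9)
size 3: inputs {1, 3, 4} cover all 9 outcomes, and no lexicographically smaller subset of this size does
Answer: 1, 3, 4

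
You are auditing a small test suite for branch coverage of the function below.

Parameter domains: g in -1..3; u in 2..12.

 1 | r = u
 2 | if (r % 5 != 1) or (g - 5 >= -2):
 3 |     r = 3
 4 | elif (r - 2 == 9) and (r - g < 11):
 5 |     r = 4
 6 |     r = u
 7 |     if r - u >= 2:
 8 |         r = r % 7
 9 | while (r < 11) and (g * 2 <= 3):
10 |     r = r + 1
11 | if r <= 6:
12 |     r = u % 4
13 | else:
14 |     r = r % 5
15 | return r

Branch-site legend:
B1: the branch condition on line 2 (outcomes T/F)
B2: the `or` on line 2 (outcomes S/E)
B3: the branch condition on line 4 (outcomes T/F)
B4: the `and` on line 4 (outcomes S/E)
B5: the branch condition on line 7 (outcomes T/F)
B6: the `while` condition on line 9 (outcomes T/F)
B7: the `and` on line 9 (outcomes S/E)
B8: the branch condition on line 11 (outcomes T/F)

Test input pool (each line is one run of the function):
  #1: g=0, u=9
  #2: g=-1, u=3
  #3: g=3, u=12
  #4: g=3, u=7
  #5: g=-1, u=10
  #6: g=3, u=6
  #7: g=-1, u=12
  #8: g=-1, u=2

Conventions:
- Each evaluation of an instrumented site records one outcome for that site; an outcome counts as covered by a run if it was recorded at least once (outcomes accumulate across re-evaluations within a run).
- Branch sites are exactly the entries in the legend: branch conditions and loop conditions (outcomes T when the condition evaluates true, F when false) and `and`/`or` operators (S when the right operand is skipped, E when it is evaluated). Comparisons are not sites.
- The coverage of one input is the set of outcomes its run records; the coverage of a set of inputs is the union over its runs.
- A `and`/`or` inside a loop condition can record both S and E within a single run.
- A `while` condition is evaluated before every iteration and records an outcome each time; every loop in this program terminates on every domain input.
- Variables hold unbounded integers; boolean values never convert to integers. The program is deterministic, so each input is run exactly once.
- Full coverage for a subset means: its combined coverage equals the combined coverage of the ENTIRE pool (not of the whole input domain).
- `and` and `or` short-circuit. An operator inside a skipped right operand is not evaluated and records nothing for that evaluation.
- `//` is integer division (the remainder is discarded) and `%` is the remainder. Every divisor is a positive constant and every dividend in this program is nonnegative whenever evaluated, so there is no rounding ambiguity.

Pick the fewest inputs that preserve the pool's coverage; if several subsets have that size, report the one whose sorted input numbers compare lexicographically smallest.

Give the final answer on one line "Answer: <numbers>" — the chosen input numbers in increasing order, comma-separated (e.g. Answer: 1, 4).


input #1, g=0, u=9: events B2->S, B1->T, B7->E, B6->T, B7->E, B6->T, B7->E, B6->T, B7->E, B6->T, B7->E, B6->T, B7->E, B6->T, ...; outcomes B1=T, B2=S, B6=T, B6=F, B7=S, B7=E, B8=F
input #2, g=-1, u=3: events B2->S, B1->T, B7->E, B6->T, B7->E, B6->T, B7->E, B6->T, B7->E, B6->T, B7->E, B6->T, B7->E, B6->T, ...; outcomes B1=T, B2=S, B6=T, B6=F, B7=S, B7=E, B8=F
input #3, g=3, u=12: events B2->S, B1->T, B7->E, B6->F, B8->T; outcomes B1=T, B2=S, B6=F, B7=E, B8=T
input #4, g=3, u=7: events B2->S, B1->T, B7->E, B6->F, B8->T; outcomes B1=T, B2=S, B6=F, B7=E, B8=T
input #5, g=-1, u=10: events B2->S, B1->T, B7->E, B6->T, B7->E, B6->T, B7->E, B6->T, B7->E, B6->T, B7->E, B6->T, B7->E, B6->T, ...; outcomes B1=T, B2=S, B6=T, B6=F, B7=S, B7=E, B8=F
input #6, g=3, u=6: events B2->E, B1->T, B7->E, B6->F, B8->T; outcomes B1=T, B2=E, B6=F, B7=E, B8=T
input #7, g=-1, u=12: events B2->S, B1->T, B7->E, B6->T, B7->E, B6->T, B7->E, B6->T, B7->E, B6->T, B7->E, B6->T, B7->E, B6->T, ...; outcomes B1=T, B2=S, B6=T, B6=F, B7=S, B7=E, B8=F
input #8, g=-1, u=2: events B2->S, B1->T, B7->E, B6->T, B7->E, B6->T, B7->E, B6->T, B7->E, B6->T, B7->E, B6->T, B7->E, B6->T, ...; outcomes B1=T, B2=S, B6=T, B6=F, B7=S, B7=E, B8=F
pool-wide coverage (9 outcomes): B1=T, B2=S, B2=E, B6=T, B6=F, B7=S, B7=E, B8=T, B8=F
checked all size-1 subsets: none covers 9 outcomes (max 7/9)
size 2: inputs {1, 6} cover all 9 outcomes, and no lexicographically smaller subset of this size does
Answer: 1, 6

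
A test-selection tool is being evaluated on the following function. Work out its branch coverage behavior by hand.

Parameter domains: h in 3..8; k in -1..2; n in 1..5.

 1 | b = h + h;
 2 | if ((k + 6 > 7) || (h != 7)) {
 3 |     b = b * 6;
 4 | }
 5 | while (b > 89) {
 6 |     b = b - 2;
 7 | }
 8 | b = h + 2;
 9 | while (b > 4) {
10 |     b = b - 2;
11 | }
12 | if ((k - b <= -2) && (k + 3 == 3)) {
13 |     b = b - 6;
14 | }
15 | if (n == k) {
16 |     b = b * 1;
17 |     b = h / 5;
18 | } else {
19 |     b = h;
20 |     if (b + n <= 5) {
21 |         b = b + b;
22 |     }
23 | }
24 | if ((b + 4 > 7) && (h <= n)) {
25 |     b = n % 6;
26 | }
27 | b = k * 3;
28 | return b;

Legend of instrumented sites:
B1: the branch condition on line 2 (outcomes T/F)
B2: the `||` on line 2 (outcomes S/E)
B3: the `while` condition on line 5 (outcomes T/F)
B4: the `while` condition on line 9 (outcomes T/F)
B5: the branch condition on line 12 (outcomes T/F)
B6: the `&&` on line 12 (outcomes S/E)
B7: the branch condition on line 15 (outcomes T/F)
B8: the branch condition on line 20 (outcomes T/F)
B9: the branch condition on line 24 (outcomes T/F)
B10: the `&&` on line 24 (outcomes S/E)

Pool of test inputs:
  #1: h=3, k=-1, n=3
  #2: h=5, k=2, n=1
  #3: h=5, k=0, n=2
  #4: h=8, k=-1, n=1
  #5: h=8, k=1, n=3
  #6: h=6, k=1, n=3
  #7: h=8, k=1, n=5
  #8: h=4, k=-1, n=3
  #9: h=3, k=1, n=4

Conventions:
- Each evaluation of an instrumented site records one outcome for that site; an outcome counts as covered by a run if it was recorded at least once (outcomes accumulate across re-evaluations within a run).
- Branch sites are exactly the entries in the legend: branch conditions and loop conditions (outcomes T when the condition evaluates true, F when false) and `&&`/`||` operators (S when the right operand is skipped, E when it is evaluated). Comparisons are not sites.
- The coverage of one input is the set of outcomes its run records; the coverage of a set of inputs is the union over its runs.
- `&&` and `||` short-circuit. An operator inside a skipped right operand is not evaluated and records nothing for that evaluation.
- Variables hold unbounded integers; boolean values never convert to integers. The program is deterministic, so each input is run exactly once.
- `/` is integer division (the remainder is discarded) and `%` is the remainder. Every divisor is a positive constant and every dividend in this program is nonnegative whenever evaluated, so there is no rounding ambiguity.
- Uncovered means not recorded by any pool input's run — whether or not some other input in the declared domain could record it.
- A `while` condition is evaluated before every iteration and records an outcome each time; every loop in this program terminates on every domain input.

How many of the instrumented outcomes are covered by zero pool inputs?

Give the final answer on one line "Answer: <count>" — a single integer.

#1 (h=3, k=-1, n=3) -> covered: B1=T, B2=E, B3=F, B4=T, B4=F, B5=F, B6=E, B7=F, B8=F, B9=F, B10=S
#2 (h=5, k=2, n=1) -> covered: B1=T, B2=S, B3=F, B4=T, B4=F, B5=F, B6=S, B7=F, B8=F, B9=F, B10=E
#3 (h=5, k=0, n=2) -> covered: B1=T, B2=E, B3=F, B4=T, B4=F, B5=T, B6=E, B7=F, B8=F, B9=F, B10=E
#4 (h=8, k=-1, n=1) -> covered: B1=T, B2=E, B3=T, B3=F, B4=T, B4=F, B5=F, B6=E, B7=F, B8=F, B9=F, B10=E
#5 (h=8, k=1, n=3) -> covered: B1=T, B2=E, B3=T, B3=F, B4=T, B4=F, B5=F, B6=E, B7=F, B8=F, B9=F, B10=E
#6 (h=6, k=1, n=3) -> covered: B1=T, B2=E, B3=F, B4=T, B4=F, B5=F, B6=E, B7=F, B8=F, B9=F, B10=E
#7 (h=8, k=1, n=5) -> covered: B1=T, B2=E, B3=T, B3=F, B4=T, B4=F, B5=F, B6=E, B7=F, B8=F, B9=F, B10=E
#8 (h=4, k=-1, n=3) -> covered: B1=T, B2=E, B3=F, B4=T, B4=F, B5=F, B6=E, B7=F, B8=F, B9=F, B10=E
#9 (h=3, k=1, n=4) -> covered: B1=T, B2=E, B3=F, B4=T, B4=F, B5=F, B6=E, B7=F, B8=F, B9=F, B10=S
union over the pool: B1=T, B2=S, B2=E, B3=T, B3=F, B4=T, B4=F, B5=T, B5=F, B6=S, B6=E, B7=F, B8=F, B9=F, B10=S, B10=E
uncovered (4 of 20): B1=F, B7=T, B8=T, B9=T

Answer: 4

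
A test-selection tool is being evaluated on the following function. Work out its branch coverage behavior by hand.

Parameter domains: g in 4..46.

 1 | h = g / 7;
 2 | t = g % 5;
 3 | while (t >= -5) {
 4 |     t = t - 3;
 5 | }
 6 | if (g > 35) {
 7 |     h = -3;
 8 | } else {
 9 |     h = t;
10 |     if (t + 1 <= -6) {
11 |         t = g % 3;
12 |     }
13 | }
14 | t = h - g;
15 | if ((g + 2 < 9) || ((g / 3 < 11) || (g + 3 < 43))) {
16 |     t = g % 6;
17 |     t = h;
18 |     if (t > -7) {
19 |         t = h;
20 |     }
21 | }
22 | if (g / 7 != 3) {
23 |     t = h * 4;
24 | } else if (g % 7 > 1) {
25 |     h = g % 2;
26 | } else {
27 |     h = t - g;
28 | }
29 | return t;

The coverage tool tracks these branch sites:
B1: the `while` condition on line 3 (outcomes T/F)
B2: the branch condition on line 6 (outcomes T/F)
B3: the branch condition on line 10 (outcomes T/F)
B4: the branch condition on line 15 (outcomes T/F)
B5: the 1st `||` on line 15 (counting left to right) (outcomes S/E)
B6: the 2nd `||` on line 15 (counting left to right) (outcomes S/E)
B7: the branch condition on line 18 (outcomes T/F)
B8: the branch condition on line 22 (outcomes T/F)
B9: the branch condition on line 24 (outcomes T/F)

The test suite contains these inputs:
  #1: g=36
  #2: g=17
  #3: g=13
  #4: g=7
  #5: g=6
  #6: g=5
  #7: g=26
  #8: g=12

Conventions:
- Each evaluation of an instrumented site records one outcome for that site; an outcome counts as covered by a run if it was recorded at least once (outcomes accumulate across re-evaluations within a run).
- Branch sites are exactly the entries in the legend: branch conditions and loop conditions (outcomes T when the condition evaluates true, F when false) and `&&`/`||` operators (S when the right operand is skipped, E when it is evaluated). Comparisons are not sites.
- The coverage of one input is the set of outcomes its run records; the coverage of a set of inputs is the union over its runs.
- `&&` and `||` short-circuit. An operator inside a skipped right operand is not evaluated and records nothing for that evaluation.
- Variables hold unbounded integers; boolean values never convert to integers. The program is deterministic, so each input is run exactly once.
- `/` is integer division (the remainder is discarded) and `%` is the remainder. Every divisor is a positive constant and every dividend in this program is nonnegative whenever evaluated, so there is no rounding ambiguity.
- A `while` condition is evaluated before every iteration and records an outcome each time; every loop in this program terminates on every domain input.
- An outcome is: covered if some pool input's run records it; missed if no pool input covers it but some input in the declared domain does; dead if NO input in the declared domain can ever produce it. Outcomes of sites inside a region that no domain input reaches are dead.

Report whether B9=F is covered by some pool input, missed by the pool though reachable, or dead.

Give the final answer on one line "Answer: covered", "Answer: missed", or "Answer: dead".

no pool input records B9=F
but domain input (g=21) does record it -> reachable, so missed

Answer: missed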